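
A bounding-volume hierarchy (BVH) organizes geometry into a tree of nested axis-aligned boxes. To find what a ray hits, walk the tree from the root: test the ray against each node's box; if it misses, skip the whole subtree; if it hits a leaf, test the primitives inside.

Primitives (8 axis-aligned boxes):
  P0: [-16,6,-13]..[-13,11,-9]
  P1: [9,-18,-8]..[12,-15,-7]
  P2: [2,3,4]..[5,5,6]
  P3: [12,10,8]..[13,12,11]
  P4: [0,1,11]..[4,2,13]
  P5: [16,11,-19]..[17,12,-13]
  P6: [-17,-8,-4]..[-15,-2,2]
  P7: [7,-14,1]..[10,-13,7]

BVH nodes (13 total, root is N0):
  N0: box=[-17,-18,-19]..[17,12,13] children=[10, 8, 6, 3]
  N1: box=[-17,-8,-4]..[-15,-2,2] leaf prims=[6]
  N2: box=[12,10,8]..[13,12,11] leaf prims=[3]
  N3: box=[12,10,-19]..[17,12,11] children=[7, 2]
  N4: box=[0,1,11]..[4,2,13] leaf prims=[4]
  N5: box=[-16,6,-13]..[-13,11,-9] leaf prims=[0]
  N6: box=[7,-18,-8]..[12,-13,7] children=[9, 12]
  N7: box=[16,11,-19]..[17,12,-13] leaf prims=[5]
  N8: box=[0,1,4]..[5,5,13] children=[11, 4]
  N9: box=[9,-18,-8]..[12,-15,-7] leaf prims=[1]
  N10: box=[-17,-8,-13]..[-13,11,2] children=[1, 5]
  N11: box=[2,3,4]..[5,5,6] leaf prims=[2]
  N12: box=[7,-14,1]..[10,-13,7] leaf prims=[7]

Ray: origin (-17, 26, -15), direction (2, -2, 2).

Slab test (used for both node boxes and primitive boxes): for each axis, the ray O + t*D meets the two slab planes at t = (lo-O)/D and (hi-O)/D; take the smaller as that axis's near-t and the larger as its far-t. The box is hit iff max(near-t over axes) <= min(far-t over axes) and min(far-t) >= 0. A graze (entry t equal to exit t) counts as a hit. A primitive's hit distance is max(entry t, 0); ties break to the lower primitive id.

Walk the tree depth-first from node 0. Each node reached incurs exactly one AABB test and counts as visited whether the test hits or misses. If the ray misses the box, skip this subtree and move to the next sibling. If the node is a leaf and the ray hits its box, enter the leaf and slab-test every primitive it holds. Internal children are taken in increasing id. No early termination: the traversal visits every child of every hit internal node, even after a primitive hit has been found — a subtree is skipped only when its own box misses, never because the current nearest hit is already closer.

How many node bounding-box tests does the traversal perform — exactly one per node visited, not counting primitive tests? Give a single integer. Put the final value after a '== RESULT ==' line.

Traverse from the root:
N0 x:[0,17] y:[7,22] z:[-2,14] -> hit [7,14], descend [3, 6, 8, 10]
  N3 x:[29/2,17] y:[7,8] z:[-2,13] -> miss, prune
  N6 x:[12,29/2] y:[39/2,22] z:[7/2,11] -> miss, prune
  N8 x:[17/2,11] y:[21/2,25/2] z:[19/2,14] -> hit [21/2,11], descend [4, 11]
    N4 x:[17/2,21/2] y:[12,25/2] z:[13,14] -> miss, prune
    N11 x:[19/2,11] y:[21/2,23/2] z:[19/2,21/2] -> hit [21/2,21/2] leaf, test {P2@t=21/2}
  N10 x:[0,2] y:[15/2,17] z:[1,17/2] -> miss, prune

Summary -> nodes [0, 3, 6, 8, 4, 11, 10]; box-tests=7; leaf-entries=1; first=P2

== RESULT ==
7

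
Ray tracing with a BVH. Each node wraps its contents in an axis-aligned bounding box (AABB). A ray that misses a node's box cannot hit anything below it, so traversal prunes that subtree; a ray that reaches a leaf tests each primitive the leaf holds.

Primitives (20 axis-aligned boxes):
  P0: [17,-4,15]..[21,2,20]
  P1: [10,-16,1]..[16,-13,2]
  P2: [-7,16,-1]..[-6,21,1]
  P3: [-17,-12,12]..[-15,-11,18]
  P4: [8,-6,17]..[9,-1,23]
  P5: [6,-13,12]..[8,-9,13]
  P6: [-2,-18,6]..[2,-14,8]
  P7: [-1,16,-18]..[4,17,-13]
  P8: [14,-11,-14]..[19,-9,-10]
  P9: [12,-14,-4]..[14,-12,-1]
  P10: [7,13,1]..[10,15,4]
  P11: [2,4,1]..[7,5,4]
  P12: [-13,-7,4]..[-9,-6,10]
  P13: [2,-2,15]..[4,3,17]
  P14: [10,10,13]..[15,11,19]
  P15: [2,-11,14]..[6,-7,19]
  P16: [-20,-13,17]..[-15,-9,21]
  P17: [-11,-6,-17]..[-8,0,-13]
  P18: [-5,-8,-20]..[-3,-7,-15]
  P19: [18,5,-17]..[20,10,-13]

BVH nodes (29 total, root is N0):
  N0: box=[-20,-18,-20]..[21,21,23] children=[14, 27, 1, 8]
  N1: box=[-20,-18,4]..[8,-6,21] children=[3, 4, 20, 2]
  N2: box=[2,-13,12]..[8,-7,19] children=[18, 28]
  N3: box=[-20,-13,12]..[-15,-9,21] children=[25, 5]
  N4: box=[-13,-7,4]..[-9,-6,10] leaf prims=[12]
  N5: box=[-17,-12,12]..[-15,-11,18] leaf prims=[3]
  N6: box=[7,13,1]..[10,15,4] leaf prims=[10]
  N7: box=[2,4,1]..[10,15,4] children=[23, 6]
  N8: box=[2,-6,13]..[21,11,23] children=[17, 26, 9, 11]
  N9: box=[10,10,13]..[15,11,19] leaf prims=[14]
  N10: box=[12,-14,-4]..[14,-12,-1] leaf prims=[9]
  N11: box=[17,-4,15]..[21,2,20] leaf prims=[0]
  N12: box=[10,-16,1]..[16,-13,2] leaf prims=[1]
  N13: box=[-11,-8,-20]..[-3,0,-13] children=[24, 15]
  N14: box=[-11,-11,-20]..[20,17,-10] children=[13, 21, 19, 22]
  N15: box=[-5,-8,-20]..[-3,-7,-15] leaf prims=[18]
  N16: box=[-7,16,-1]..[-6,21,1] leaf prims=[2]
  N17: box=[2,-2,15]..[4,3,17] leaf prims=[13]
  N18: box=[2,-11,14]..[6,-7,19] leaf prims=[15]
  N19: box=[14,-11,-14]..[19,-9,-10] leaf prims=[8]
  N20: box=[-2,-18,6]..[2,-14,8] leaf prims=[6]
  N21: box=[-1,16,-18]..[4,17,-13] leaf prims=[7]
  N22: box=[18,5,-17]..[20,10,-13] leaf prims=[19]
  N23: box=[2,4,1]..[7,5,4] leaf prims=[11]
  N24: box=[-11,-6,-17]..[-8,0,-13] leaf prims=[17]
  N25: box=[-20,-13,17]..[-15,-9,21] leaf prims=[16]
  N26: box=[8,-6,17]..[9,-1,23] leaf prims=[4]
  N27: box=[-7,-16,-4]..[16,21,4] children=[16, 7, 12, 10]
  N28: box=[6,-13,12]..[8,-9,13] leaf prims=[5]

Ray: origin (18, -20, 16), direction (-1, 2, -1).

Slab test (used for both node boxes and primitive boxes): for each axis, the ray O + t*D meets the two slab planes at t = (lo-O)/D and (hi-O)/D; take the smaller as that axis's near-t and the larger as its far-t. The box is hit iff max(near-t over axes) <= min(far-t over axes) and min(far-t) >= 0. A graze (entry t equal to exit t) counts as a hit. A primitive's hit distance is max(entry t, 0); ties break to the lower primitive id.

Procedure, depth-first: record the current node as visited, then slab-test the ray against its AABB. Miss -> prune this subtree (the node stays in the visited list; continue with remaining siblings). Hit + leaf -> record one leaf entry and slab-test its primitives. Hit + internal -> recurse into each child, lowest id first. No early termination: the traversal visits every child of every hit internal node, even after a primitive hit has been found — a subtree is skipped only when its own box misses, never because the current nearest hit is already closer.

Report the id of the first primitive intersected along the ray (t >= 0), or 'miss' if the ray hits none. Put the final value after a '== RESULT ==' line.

Trace the traversal:
N0 x:[-3,38] y:[1,41/2] z:[-7,36] -> hit [1,41/2], descend [1, 8, 14, 27]
  N1 x:[10,38] y:[1,7] z:[-5,12] -> miss, prune
  N8 x:[-3,16] y:[7,31/2] z:[-7,3] -> miss, prune
  N14 x:[-2,29] y:[9/2,37/2] z:[26,36] -> miss, prune
  N27 x:[2,25] y:[2,41/2] z:[12,20] -> hit [12,20], descend [7, 10, 12, 16]
    N7 x:[8,16] y:[12,35/2] z:[12,15] -> hit [12,15], descend [6, 23]
      N6 x:[8,11] y:[33/2,35/2] z:[12,15] -> miss, prune
      N23 x:[11,16] y:[12,25/2] z:[12,15] -> hit [12,25/2] leaf, test {P11@t=12}
    N10 x:[4,6] y:[3,4] z:[17,20] -> miss, prune
    N12 x:[2,8] y:[2,7/2] z:[14,15] -> miss, prune
    N16 x:[24,25] y:[18,41/2] z:[15,17] -> miss, prune

11 AABB tests over nodes [0, 1, 8, 14, 27, 7, 6, 23, 10, 12, 16]; 1 leaf entered; closest P11.

== RESULT ==
11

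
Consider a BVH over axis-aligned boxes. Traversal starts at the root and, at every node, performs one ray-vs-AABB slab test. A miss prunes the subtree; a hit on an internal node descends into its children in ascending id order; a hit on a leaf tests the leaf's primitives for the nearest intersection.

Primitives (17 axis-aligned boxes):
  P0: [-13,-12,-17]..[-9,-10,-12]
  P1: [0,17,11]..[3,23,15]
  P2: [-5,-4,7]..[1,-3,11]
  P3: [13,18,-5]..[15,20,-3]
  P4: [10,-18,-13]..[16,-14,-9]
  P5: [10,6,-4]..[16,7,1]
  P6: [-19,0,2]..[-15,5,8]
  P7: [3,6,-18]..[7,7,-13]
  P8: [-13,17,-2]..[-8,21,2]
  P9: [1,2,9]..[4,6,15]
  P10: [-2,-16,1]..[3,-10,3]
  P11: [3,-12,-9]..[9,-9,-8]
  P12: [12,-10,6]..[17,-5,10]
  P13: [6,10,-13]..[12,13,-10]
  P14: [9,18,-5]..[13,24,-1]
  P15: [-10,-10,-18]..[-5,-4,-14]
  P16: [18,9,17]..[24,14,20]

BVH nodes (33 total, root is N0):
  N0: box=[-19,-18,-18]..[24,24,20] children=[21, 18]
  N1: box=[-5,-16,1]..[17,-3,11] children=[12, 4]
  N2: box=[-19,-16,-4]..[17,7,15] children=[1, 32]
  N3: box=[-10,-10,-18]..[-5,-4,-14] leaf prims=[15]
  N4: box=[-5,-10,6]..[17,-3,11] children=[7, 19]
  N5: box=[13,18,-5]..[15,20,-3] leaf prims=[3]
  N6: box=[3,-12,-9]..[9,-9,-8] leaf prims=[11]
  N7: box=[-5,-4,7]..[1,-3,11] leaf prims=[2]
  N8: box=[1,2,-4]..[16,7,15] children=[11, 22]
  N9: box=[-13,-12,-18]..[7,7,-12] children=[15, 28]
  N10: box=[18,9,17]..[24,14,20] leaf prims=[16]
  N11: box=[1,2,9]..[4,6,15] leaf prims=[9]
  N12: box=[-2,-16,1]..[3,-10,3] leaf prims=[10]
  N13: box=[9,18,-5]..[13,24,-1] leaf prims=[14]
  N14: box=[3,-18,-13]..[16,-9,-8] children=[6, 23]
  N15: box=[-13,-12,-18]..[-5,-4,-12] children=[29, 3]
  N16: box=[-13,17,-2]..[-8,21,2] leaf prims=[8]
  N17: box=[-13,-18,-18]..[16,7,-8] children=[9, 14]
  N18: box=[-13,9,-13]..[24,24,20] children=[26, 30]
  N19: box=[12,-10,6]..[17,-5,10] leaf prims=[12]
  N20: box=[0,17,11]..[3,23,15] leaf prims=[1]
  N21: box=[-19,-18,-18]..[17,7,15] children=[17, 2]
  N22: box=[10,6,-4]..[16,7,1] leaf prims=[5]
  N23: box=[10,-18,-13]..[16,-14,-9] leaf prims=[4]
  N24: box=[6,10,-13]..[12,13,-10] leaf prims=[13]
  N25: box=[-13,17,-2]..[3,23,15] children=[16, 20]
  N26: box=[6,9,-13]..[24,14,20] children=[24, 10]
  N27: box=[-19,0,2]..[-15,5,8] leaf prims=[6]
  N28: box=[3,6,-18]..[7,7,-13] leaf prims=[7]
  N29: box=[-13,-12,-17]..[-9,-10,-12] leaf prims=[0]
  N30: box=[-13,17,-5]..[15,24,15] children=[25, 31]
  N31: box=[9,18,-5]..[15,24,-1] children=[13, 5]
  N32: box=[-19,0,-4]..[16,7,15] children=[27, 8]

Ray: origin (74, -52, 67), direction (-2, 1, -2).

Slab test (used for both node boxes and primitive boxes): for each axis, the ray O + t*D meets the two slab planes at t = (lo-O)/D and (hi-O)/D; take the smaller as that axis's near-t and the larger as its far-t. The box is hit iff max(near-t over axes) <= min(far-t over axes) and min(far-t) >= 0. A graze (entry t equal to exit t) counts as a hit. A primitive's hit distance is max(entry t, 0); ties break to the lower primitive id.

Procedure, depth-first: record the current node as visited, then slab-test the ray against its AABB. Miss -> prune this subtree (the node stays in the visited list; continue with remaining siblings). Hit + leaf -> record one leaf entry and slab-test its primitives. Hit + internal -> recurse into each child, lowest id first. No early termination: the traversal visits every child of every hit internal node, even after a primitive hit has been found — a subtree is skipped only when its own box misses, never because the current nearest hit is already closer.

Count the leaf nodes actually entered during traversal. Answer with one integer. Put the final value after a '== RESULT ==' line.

Traverse from the root:
N0 x:[25,93/2] y:[34,76] z:[47/2,85/2] -> hit [34,85/2], descend [18, 21]
  N18 x:[25,87/2] y:[61,76] z:[47/2,40] -> miss, prune
  N21 x:[57/2,93/2] y:[34,59] z:[26,85/2] -> hit [34,85/2], descend [2, 17]
    N2 x:[57/2,93/2] y:[36,59] z:[26,71/2] -> miss, prune
    N17 x:[29,87/2] y:[34,59] z:[75/2,85/2] -> hit [75/2,85/2], descend [9, 14]
      N9 x:[67/2,87/2] y:[40,59] z:[79/2,85/2] -> hit [40,85/2], descend [15, 28]
        N15 x:[79/2,87/2] y:[40,48] z:[79/2,85/2] -> hit [40,85/2], descend [3, 29]
          N3 x:[79/2,42] y:[42,48] z:[81/2,85/2] -> hit [42,42] leaf, test {P15@t=42}
          N29 x:[83/2,87/2] y:[40,42] z:[79/2,42] -> hit [83/2,42] leaf, test {P0@t=83/2}
        N28 x:[67/2,71/2] y:[58,59] z:[40,85/2] -> miss, prune
      N14 x:[29,71/2] y:[34,43] z:[75/2,40] -> miss, prune

Visited [0, 18, 21, 2, 17, 9, 15, 3, 29, 28, 14]. Tests: 11 box, 2 leaf. Nearest: P0.

== RESULT ==
2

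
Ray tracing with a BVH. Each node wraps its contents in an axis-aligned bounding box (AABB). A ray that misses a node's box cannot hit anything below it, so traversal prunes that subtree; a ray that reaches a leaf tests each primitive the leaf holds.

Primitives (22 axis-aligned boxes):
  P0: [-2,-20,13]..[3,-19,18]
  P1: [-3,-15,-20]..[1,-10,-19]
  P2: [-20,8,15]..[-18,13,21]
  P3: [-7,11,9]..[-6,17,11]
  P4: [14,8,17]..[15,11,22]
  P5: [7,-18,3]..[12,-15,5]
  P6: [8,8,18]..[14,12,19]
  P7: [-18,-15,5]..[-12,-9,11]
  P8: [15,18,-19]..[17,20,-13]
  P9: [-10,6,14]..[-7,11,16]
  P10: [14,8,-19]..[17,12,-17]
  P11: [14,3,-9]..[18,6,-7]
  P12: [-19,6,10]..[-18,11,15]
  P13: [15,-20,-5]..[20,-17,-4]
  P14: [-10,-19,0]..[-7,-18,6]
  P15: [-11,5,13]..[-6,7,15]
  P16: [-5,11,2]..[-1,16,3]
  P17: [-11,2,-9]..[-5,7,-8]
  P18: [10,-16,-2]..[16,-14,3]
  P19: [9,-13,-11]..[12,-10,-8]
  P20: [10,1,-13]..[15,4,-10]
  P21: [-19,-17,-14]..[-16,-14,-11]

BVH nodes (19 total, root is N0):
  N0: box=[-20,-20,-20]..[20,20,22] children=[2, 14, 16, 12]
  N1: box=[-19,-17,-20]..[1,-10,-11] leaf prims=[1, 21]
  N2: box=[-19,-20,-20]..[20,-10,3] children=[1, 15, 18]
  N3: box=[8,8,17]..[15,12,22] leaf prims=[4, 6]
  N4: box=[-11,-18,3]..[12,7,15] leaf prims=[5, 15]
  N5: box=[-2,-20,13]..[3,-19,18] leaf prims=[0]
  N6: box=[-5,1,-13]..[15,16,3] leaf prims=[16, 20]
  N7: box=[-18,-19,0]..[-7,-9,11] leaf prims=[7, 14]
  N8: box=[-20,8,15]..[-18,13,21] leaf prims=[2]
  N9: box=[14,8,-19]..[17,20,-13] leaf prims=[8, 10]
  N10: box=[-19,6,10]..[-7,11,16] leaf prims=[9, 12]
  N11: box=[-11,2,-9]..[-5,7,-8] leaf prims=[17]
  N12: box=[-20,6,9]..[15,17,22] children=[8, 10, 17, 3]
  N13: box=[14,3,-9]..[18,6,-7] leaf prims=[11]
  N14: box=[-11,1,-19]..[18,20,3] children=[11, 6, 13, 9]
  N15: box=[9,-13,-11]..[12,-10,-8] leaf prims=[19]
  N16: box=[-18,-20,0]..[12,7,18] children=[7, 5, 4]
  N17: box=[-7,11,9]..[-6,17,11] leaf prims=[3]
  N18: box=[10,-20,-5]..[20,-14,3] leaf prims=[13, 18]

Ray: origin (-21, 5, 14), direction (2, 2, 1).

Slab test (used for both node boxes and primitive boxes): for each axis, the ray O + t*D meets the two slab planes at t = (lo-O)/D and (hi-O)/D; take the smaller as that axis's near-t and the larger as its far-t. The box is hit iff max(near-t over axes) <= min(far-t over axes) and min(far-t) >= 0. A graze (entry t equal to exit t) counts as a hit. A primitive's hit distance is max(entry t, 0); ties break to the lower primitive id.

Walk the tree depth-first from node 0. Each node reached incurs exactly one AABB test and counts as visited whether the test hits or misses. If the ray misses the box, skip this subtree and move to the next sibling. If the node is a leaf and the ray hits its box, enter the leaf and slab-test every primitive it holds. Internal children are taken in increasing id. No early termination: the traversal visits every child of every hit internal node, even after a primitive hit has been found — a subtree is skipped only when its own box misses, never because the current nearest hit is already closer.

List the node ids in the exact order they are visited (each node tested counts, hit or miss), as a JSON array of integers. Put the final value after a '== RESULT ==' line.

Trace the traversal:
N0 x:[1/2,41/2] y:[-25/2,15/2] z:[-34,8] -> hit [1/2,15/2], descend [2, 12, 14, 16]
  N2 x:[1,41/2] y:[-25/2,-15/2] z:[-34,-11] -> miss, prune
  N12 x:[1/2,18] y:[1/2,6] z:[-5,8] -> hit [1/2,6], descend [3, 8, 10, 17]
    N3 x:[29/2,18] y:[3/2,7/2] z:[3,8] -> miss, prune
    N8 x:[1/2,3/2] y:[3/2,4] z:[1,7] -> hit [3/2,3/2] leaf, test {P2@t=3/2}
    N10 x:[1,7] y:[1/2,3] z:[-4,2] -> hit [1,2] leaf, test {P9(miss), P12@t=1}
    N17 x:[7,15/2] y:[3,6] z:[-5,-3] -> miss, prune
  N14 x:[5,39/2] y:[-2,15/2] z:[-33,-11] -> miss, prune
  N16 x:[3/2,33/2] y:[-25/2,1] z:[-14,4] -> miss, prune

9 AABB tests over nodes [0, 2, 12, 3, 8, 10, 17, 14, 16]; 2 leaves entered; closest P12.

== RESULT ==
[0, 2, 12, 3, 8, 10, 17, 14, 16]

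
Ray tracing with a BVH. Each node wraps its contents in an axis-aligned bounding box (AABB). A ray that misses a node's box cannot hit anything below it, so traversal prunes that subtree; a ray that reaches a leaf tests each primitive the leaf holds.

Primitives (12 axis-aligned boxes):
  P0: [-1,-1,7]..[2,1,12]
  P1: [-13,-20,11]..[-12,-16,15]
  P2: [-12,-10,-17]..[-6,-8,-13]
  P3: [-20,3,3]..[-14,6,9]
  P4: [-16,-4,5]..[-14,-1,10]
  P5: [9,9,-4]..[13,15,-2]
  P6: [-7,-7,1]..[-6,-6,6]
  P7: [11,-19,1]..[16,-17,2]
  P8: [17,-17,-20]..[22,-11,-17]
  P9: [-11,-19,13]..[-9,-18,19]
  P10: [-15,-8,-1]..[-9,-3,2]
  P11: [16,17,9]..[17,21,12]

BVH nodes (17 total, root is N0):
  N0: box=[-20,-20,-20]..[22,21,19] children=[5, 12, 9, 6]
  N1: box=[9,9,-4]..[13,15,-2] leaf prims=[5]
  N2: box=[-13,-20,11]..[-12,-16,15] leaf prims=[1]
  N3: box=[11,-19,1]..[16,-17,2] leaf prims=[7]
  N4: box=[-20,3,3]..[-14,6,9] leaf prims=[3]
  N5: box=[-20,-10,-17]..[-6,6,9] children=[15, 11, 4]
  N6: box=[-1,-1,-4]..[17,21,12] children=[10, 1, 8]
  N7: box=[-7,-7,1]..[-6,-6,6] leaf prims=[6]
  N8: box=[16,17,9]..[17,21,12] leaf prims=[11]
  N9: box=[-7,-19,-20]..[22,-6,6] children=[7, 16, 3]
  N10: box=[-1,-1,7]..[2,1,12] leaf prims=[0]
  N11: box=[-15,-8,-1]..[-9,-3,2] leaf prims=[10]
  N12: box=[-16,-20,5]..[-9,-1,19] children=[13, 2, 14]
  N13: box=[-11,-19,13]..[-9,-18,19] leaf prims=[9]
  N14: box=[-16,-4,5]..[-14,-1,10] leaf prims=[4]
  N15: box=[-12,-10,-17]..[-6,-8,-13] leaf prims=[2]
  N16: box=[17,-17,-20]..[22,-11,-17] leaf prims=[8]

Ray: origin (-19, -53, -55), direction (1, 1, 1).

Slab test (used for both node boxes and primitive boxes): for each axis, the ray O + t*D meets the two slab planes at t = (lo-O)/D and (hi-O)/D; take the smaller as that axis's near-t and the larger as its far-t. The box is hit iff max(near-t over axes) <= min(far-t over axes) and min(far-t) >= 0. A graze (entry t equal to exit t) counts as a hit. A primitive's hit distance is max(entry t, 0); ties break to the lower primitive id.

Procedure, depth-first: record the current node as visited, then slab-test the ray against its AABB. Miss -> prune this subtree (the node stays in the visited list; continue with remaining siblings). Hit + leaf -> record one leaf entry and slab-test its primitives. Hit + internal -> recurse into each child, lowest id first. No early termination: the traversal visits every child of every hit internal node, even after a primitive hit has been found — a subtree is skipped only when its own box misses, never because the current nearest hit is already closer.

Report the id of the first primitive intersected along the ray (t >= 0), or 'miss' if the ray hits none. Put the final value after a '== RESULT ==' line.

Traverse from the root:
N0 x:[-1,41] y:[33,74] z:[35,74] -> hit [35,41], descend [5, 6, 9, 12]
  N5 x:[-1,13] y:[43,59] z:[38,64] -> miss, prune
  N6 x:[18,36] y:[52,74] z:[51,67] -> miss, prune
  N9 x:[12,41] y:[34,47] z:[35,61] -> hit [35,41], descend [3, 7, 16]
    N3 x:[30,35] y:[34,36] z:[56,57] -> miss, prune
    N7 x:[12,13] y:[46,47] z:[56,61] -> miss, prune
    N16 x:[36,41] y:[36,42] z:[35,38] -> hit [36,38] leaf, test {P8@t=36}
  N12 x:[3,10] y:[33,52] z:[60,74] -> miss, prune

8 AABB tests over nodes [0, 5, 6, 9, 3, 7, 16, 12]; 1 leaf entered; closest P8.

== RESULT ==
8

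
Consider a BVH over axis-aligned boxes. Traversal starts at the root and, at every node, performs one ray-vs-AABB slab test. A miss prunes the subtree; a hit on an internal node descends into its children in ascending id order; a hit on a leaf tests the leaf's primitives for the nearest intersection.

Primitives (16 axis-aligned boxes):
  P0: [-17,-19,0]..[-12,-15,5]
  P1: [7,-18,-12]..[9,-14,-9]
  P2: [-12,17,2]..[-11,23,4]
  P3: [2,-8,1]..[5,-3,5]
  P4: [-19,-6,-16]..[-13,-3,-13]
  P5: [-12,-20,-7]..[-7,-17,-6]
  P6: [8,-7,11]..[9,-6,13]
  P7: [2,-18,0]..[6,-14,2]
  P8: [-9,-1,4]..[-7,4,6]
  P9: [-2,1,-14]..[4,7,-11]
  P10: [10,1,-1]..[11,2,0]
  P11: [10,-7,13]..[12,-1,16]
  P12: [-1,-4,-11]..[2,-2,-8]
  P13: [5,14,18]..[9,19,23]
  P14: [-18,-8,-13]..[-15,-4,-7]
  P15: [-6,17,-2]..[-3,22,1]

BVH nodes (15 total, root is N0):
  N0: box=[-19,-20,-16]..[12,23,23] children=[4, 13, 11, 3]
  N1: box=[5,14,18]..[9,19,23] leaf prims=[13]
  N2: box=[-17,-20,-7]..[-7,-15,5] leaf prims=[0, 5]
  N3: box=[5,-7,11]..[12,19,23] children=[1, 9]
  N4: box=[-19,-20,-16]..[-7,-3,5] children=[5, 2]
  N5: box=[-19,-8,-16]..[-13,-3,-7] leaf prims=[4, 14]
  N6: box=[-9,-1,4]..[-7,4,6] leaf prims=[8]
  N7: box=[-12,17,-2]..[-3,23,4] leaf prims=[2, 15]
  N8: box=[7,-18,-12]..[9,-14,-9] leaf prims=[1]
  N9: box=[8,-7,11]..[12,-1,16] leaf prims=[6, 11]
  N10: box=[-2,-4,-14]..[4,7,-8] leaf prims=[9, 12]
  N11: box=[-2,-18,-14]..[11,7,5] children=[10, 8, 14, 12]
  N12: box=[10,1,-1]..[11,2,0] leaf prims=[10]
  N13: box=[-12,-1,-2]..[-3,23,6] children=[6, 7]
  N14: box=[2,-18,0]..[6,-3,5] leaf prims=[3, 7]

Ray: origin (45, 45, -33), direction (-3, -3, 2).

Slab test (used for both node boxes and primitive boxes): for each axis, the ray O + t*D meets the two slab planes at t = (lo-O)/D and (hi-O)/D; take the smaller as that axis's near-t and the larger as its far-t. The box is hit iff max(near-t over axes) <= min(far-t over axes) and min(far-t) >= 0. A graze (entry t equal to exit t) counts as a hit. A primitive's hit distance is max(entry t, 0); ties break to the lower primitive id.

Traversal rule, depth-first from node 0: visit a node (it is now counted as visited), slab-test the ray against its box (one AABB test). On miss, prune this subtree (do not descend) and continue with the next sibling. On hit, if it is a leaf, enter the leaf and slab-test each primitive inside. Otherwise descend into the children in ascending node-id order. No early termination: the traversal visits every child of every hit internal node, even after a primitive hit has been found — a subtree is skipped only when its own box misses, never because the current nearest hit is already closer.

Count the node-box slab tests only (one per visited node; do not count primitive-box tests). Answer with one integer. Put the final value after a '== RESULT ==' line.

Trace the traversal:
N0 x:[11,64/3] y:[22/3,65/3] z:[17/2,28] -> hit [11,64/3], descend [3, 4, 11, 13]
  N3 x:[11,40/3] y:[26/3,52/3] z:[22,28] -> miss, prune
  N4 x:[52/3,64/3] y:[16,65/3] z:[17/2,19] -> hit [52/3,19], descend [2, 5]
    N2 x:[52/3,62/3] y:[20,65/3] z:[13,19] -> miss, prune
    N5 x:[58/3,64/3] y:[16,53/3] z:[17/2,13] -> miss, prune
  N11 x:[34/3,47/3] y:[38/3,21] z:[19/2,19] -> hit [38/3,47/3], descend [8, 10, 12, 14]
    N8 x:[12,38/3] y:[59/3,21] z:[21/2,12] -> miss, prune
    N10 x:[41/3,47/3] y:[38/3,49/3] z:[19/2,25/2] -> miss, prune
    N12 x:[34/3,35/3] y:[43/3,44/3] z:[16,33/2] -> miss, prune
    N14 x:[13,43/3] y:[16,21] z:[33/2,19] -> miss, prune
  N13 x:[16,19] y:[22/3,46/3] z:[31/2,39/2] -> miss, prune

11 AABB tests over nodes [0, 3, 4, 2, 5, 11, 8, 10, 12, 14, 13]; 0 leaves entered; closest miss.

== RESULT ==
11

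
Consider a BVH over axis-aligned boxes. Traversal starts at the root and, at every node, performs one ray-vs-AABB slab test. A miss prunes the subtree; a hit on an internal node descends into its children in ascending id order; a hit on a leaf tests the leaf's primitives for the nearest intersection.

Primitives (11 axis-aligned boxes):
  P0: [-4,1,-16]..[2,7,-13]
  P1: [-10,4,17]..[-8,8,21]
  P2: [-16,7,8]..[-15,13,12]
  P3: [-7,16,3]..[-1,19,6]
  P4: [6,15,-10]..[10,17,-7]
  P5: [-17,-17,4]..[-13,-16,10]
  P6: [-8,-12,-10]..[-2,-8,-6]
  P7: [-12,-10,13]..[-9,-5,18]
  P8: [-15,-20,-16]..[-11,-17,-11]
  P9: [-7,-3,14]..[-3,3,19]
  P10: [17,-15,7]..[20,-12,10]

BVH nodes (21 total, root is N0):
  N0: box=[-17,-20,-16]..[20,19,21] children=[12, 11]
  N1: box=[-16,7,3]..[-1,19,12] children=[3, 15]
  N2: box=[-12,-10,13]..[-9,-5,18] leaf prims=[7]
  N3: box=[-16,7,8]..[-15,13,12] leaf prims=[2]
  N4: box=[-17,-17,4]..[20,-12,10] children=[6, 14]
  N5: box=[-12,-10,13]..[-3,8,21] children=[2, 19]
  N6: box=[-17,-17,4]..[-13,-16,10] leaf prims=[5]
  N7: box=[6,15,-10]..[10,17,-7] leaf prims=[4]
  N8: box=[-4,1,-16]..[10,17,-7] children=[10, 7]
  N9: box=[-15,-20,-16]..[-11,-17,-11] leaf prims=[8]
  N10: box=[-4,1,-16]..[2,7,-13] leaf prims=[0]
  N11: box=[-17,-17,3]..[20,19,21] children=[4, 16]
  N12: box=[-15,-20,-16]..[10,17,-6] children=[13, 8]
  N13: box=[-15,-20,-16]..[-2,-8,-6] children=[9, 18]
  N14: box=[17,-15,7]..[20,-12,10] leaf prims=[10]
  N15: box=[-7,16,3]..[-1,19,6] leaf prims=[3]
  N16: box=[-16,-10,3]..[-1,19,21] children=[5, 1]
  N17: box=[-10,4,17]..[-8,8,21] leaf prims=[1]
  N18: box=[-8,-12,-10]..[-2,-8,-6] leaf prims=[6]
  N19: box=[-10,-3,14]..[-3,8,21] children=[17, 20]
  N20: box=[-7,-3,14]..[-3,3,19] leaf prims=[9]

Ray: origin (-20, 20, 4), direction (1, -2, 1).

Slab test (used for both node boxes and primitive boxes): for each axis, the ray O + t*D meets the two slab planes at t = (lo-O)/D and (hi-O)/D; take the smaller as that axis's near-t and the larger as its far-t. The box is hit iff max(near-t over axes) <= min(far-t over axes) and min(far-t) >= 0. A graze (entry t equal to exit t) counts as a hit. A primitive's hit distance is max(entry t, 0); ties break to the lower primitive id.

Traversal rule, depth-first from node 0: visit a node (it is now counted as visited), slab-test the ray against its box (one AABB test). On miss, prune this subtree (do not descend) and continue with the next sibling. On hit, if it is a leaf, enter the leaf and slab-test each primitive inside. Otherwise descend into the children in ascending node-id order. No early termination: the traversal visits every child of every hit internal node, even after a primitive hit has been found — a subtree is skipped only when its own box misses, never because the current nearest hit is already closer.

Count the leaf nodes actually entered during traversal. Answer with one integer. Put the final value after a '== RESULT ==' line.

Walk:
N0 x:[3,40] y:[1/2,20] z:[-20,17] -> hit [3,17], descend [11, 12]
  N11 x:[3,40] y:[1/2,37/2] z:[-1,17] -> hit [3,17], descend [4, 16]
    N4 x:[3,40] y:[16,37/2] z:[0,6] -> miss, prune
    N16 x:[4,19] y:[1/2,15] z:[-1,17] -> hit [4,15], descend [1, 5]
      N1 x:[4,19] y:[1/2,13/2] z:[-1,8] -> hit [4,13/2], descend [3, 15]
        N3 x:[4,5] y:[7/2,13/2] z:[4,8] -> hit [4,5] leaf, test {P2@t=4}
        N15 x:[13,19] y:[1/2,2] z:[-1,2] -> miss, prune
      N5 x:[8,17] y:[6,15] z:[9,17] -> hit [9,15], descend [2, 19]
        N2 x:[8,11] y:[25/2,15] z:[9,14] -> miss, prune
        N19 x:[10,17] y:[6,23/2] z:[10,17] -> hit [10,23/2], descend [17, 20]
          N17 x:[10,12] y:[6,8] z:[13,17] -> miss, prune
          N20 x:[13,17] y:[17/2,23/2] z:[10,15] -> miss, prune
  N12 x:[5,30] y:[3/2,20] z:[-20,-10] -> miss, prune

13 AABB tests over nodes [0, 11, 4, 16, 1, 3, 15, 5, 2, 19, 17, 20, 12]; 1 leaf entered; closest P2.

== RESULT ==
1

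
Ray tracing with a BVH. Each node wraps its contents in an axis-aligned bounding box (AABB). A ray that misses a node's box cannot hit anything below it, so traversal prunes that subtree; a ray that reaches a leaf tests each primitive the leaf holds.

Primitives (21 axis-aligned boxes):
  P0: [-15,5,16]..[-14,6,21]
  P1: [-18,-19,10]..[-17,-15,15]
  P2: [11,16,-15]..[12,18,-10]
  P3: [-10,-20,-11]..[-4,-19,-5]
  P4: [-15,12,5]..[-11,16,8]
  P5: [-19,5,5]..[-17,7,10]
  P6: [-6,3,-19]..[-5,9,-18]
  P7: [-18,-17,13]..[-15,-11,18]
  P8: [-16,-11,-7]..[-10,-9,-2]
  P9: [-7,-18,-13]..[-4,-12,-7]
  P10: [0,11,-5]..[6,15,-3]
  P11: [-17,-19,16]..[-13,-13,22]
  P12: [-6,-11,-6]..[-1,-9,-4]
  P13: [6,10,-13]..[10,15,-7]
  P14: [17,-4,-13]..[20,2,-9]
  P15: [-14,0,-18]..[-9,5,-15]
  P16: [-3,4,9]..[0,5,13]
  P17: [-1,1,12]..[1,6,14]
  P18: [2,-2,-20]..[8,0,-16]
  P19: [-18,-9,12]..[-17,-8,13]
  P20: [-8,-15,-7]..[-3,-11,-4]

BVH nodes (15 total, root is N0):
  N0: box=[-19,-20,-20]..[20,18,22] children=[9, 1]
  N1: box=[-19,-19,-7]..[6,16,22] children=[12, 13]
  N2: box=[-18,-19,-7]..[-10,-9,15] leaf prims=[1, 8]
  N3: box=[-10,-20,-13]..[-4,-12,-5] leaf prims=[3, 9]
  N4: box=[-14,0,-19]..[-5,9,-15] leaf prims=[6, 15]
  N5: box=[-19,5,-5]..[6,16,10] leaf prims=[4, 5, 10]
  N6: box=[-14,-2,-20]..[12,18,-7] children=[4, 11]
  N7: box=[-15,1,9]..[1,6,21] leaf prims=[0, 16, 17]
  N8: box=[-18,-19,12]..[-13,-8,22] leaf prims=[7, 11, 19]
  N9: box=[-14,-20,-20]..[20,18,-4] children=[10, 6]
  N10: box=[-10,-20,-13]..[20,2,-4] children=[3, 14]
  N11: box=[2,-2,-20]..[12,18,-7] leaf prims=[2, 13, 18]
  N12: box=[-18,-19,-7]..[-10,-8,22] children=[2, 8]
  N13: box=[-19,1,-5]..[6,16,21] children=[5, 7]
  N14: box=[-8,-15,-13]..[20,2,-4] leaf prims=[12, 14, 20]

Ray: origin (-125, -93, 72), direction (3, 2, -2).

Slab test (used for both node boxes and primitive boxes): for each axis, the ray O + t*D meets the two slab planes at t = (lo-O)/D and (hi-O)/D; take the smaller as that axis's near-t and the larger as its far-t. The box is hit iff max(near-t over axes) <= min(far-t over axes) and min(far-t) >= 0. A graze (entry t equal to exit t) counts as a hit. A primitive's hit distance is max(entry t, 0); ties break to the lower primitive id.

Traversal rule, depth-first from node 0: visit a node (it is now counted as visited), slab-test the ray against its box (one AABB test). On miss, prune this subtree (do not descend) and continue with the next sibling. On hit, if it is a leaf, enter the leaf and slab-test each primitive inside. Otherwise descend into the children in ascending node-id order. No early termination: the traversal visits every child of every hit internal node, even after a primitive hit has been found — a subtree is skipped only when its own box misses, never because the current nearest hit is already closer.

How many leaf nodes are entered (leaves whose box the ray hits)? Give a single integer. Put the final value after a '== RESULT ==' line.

Trace the traversal:
N0 x:[106/3,145/3] y:[73/2,111/2] z:[25,46] -> hit [73/2,46], descend [1, 9]
  N1 x:[106/3,131/3] y:[37,109/2] z:[25,79/2] -> hit [37,79/2], descend [12, 13]
    N12 x:[107/3,115/3] y:[37,85/2] z:[25,79/2] -> hit [37,115/3], descend [2, 8]
      N2 x:[107/3,115/3] y:[37,42] z:[57/2,79/2] -> hit [37,115/3] leaf, test {P1(miss), P8(miss)}
      N8 x:[107/3,112/3] y:[37,85/2] z:[25,30] -> miss, prune
    N13 x:[106/3,131/3] y:[47,109/2] z:[51/2,77/2] -> miss, prune
  N9 x:[37,145/3] y:[73/2,111/2] z:[38,46] -> hit [38,46], descend [6, 10]
    N6 x:[37,137/3] y:[91/2,111/2] z:[79/2,46] -> hit [91/2,137/3], descend [4, 11]
      N4 x:[37,40] y:[93/2,51] z:[87/2,91/2] -> miss, prune
      N11 x:[127/3,137/3] y:[91/2,111/2] z:[79/2,46] -> hit [91/2,137/3] leaf, test {P2(miss), P13(miss), P18(miss)}
    N10 x:[115/3,145/3] y:[73/2,95/2] z:[38,85/2] -> hit [115/3,85/2], descend [3, 14]
      N3 x:[115/3,121/3] y:[73/2,81/2] z:[77/2,85/2] -> hit [77/2,121/3] leaf, test {P3(miss), P9@t=79/2}
      N14 x:[39,145/3] y:[39,95/2] z:[38,85/2] -> hit [39,85/2] leaf, test {P12(miss), P14(miss), P20@t=39}

Visited [0, 1, 12, 2, 8, 13, 9, 6, 4, 11, 10, 3, 14]. Tests: 13 box, 4 leaf. Nearest: P20.

== RESULT ==
4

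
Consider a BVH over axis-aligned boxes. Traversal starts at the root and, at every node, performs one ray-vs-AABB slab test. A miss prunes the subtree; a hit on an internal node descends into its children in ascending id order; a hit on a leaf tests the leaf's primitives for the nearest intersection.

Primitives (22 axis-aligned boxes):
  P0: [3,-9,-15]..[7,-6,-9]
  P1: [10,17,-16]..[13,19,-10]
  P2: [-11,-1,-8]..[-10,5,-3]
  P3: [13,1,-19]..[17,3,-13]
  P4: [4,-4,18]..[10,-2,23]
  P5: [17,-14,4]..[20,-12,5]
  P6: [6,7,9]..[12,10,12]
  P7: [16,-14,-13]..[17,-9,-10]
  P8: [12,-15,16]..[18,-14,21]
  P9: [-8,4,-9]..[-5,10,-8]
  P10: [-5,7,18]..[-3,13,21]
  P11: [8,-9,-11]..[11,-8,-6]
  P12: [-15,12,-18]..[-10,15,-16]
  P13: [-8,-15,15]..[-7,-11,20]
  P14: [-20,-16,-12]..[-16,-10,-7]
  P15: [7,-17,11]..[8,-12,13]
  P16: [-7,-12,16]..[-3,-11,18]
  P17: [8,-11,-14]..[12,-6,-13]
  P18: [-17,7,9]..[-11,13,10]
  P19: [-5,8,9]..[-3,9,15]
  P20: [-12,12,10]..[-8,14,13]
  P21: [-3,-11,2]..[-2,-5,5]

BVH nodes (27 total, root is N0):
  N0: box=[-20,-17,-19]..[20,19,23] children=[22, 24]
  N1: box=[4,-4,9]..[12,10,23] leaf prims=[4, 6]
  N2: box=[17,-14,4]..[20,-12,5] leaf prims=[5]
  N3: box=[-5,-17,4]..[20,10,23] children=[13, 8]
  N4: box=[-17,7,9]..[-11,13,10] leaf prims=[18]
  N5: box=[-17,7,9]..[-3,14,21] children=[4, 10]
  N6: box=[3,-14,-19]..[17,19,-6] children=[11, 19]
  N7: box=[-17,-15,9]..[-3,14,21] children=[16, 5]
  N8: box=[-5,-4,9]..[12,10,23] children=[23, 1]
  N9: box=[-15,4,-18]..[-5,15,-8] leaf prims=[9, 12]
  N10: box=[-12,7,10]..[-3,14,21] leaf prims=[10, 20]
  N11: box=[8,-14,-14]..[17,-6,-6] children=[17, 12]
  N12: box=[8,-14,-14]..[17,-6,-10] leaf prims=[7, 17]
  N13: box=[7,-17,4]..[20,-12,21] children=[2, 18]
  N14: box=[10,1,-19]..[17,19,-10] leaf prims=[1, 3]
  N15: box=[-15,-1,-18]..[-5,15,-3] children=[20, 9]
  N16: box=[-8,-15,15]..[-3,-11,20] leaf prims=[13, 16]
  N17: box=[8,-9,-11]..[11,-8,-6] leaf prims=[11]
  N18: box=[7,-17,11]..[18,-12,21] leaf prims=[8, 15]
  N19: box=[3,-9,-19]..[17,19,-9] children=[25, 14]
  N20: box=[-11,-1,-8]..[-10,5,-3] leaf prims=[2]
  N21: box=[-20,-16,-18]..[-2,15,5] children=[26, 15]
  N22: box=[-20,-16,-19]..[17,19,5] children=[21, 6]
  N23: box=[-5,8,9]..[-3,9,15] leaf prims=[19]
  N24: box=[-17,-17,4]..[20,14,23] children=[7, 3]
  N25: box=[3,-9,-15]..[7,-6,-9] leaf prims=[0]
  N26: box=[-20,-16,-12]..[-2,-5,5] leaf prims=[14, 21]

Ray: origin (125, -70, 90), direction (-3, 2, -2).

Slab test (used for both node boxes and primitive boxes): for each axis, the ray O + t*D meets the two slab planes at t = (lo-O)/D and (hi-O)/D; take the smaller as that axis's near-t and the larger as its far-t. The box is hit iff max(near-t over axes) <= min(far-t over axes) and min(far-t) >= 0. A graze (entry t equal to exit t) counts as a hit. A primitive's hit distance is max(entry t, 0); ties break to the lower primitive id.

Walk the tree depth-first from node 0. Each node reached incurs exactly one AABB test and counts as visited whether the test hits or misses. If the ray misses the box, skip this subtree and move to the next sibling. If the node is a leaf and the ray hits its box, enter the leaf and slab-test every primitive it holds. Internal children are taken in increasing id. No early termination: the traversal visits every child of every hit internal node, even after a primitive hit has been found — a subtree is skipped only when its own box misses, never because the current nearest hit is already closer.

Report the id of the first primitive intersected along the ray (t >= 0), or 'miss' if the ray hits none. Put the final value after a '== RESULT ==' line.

Trace the traversal:
N0 x:[35,145/3] y:[53/2,89/2] z:[67/2,109/2] -> hit [35,89/2], descend [22, 24]
  N22 x:[36,145/3] y:[27,89/2] z:[85/2,109/2] -> hit [85/2,89/2], descend [6, 21]
    N6 x:[36,122/3] y:[28,89/2] z:[48,109/2] -> miss, prune
    N21 x:[127/3,145/3] y:[27,85/2] z:[85/2,54] -> hit [85/2,85/2], descend [15, 26]
      N15 x:[130/3,140/3] y:[69/2,85/2] z:[93/2,54] -> miss, prune
      N26 x:[127/3,145/3] y:[27,65/2] z:[85/2,51] -> miss, prune
  N24 x:[35,142/3] y:[53/2,42] z:[67/2,43] -> hit [35,42], descend [3, 7]
    N3 x:[35,130/3] y:[53/2,40] z:[67/2,43] -> hit [35,40], descend [8, 13]
      N8 x:[113/3,130/3] y:[33,40] z:[67/2,81/2] -> hit [113/3,40], descend [1, 23]
        N1 x:[113/3,121/3] y:[33,40] z:[67/2,81/2] -> hit [113/3,40] leaf, test {P4(miss), P6@t=39}
        N23 x:[128/3,130/3] y:[39,79/2] z:[75/2,81/2] -> miss, prune
      N13 x:[35,118/3] y:[53/2,29] z:[69/2,43] -> miss, prune
    N7 x:[128/3,142/3] y:[55/2,42] z:[69/2,81/2] -> miss, prune

order=[0, 22, 6, 21, 15, 26, 24, 3, 8, 1, 23, 13, 7]  |boxes|=13  |leaves|=1  hit=P6

== RESULT ==
6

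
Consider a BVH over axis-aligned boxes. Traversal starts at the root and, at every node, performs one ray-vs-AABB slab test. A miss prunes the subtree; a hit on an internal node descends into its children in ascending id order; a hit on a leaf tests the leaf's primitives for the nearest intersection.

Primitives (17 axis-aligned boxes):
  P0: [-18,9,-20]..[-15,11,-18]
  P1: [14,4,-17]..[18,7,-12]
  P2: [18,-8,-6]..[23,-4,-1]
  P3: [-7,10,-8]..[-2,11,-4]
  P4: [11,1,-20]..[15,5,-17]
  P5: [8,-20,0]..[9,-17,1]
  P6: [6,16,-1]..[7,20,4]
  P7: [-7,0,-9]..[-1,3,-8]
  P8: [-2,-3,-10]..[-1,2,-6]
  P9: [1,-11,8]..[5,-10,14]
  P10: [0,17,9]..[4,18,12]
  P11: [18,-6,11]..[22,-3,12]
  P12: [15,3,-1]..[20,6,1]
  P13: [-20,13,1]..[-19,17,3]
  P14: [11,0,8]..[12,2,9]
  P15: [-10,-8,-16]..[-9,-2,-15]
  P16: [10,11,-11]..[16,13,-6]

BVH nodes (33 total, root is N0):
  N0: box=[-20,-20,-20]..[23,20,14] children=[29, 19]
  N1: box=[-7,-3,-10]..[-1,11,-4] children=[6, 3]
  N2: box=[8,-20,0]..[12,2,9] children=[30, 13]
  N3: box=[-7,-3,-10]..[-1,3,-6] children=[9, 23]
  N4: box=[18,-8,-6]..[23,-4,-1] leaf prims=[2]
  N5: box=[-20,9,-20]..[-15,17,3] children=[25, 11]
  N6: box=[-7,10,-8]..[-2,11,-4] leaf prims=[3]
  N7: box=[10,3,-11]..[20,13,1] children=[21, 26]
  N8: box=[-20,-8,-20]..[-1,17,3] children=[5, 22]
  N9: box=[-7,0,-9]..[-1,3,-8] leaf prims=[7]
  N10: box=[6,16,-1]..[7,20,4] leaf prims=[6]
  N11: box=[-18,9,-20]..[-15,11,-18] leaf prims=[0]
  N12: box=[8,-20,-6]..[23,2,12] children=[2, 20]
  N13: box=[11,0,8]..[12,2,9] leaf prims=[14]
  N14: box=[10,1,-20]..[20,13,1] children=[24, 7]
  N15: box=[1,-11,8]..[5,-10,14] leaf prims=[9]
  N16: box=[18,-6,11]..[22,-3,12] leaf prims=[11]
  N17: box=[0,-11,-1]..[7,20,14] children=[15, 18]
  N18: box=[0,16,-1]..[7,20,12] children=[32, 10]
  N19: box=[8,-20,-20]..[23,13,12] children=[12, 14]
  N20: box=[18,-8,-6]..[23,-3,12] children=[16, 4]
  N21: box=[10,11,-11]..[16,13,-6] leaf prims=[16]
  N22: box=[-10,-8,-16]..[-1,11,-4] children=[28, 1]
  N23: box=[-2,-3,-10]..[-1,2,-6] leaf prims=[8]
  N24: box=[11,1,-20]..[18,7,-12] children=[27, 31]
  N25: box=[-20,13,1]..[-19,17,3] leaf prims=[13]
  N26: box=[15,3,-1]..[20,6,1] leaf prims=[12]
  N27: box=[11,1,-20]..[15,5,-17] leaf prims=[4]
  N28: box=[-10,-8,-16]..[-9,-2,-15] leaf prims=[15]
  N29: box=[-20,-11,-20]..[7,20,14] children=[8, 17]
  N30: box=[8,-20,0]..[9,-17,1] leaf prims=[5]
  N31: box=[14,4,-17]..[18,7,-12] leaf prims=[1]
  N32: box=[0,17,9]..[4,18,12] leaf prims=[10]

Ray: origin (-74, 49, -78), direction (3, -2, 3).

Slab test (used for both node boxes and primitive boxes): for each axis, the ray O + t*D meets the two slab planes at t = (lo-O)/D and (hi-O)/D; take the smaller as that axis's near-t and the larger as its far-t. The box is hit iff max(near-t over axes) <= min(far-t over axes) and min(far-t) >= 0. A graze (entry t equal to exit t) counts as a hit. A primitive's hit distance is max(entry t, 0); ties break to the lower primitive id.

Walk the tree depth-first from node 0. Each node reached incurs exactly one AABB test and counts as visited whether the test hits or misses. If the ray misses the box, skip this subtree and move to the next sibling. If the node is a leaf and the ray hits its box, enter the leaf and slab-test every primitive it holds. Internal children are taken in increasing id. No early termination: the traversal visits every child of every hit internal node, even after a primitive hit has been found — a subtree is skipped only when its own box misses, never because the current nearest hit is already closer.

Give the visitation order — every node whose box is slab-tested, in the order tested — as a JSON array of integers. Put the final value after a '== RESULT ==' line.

Walk:
N0 x:[18,97/3] y:[29/2,69/2] z:[58/3,92/3] -> hit [58/3,92/3], descend [19, 29]
  N19 x:[82/3,97/3] y:[18,69/2] z:[58/3,30] -> hit [82/3,30], descend [12, 14]
    N12 x:[82/3,97/3] y:[47/2,69/2] z:[24,30] -> hit [82/3,30], descend [2, 20]
      N2 x:[82/3,86/3] y:[47/2,69/2] z:[26,29] -> hit [82/3,86/3], descend [13, 30]
        N13 x:[85/3,86/3] y:[47/2,49/2] z:[86/3,29] -> miss, prune
        N30 x:[82/3,83/3] y:[33,69/2] z:[26,79/3] -> miss, prune
      N20 x:[92/3,97/3] y:[26,57/2] z:[24,30] -> miss, prune
    N14 x:[28,94/3] y:[18,24] z:[58/3,79/3] -> miss, prune
  N29 x:[18,27] y:[29/2,30] z:[58/3,92/3] -> hit [58/3,27], descend [8, 17]
    N8 x:[18,73/3] y:[16,57/2] z:[58/3,27] -> hit [58/3,73/3], descend [5, 22]
      N5 x:[18,59/3] y:[16,20] z:[58/3,27] -> hit [58/3,59/3], descend [11, 25]
        N11 x:[56/3,59/3] y:[19,20] z:[58/3,20] -> hit [58/3,59/3] leaf, test {P0@t=58/3}
        N25 x:[18,55/3] y:[16,18] z:[79/3,27] -> miss, prune
      N22 x:[64/3,73/3] y:[19,57/2] z:[62/3,74/3] -> hit [64/3,73/3], descend [1, 28]
        N1 x:[67/3,73/3] y:[19,26] z:[68/3,74/3] -> hit [68/3,73/3], descend [3, 6]
          N3 x:[67/3,73/3] y:[23,26] z:[68/3,24] -> hit [23,24], descend [9, 23]
            N9 x:[67/3,73/3] y:[23,49/2] z:[23,70/3] -> hit [23,70/3] leaf, test {P7@t=23}
            N23 x:[24,73/3] y:[47/2,26] z:[68/3,24] -> hit [24,24] leaf, test {P8@t=24}
          N6 x:[67/3,24] y:[19,39/2] z:[70/3,74/3] -> miss, prune
        N28 x:[64/3,65/3] y:[51/2,57/2] z:[62/3,21] -> miss, prune
    N17 x:[74/3,27] y:[29/2,30] z:[77/3,92/3] -> hit [77/3,27], descend [15, 18]
      N15 x:[25,79/3] y:[59/2,30] z:[86/3,92/3] -> miss, prune
      N18 x:[74/3,27] y:[29/2,33/2] z:[77/3,30] -> miss, prune

order=[0, 19, 12, 2, 13, 30, 20, 14, 29, 8, 5, 11, 25, 22, 1, 3, 9, 23, 6, 28, 17, 15, 18]  |boxes|=23  |leaves|=3  hit=P0

== RESULT ==
[0, 19, 12, 2, 13, 30, 20, 14, 29, 8, 5, 11, 25, 22, 1, 3, 9, 23, 6, 28, 17, 15, 18]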